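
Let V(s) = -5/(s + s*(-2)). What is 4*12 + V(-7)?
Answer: 331/7 ≈ 47.286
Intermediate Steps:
V(s) = 5/s (V(s) = -5/(s - 2*s) = -5*(-1/s) = -(-5)/s = 5/s)
4*12 + V(-7) = 4*12 + 5/(-7) = 48 + 5*(-⅐) = 48 - 5/7 = 331/7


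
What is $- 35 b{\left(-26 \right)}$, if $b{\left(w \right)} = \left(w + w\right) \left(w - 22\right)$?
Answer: $-87360$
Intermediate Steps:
$b{\left(w \right)} = 2 w \left(-22 + w\right)$
$- 35 b{\left(-26 \right)} = - 35 \cdot 2 \left(-26\right) \left(-22 - 26\right) = - 35 \cdot 2 \left(-26\right) \left(-48\right) = \left(-35\right) 2496 = -87360$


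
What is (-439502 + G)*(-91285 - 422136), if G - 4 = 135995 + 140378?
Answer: 83751800625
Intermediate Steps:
G = 276377 (G = 4 + (135995 + 140378) = 4 + 276373 = 276377)
(-439502 + G)*(-91285 - 422136) = (-439502 + 276377)*(-91285 - 422136) = -163125*(-513421) = 83751800625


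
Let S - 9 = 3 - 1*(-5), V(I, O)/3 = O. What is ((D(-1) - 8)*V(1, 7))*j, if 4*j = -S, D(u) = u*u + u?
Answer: 714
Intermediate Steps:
D(u) = u + u² (D(u) = u² + u = u + u²)
V(I, O) = 3*O
S = 17 (S = 9 + (3 - 1*(-5)) = 9 + (3 + 5) = 9 + 8 = 17)
j = -17/4 (j = (-1*17)/4 = (¼)*(-17) = -17/4 ≈ -4.2500)
((D(-1) - 8)*V(1, 7))*j = ((-(1 - 1) - 8)*(3*7))*(-17/4) = ((-1*0 - 8)*21)*(-17/4) = ((0 - 8)*21)*(-17/4) = -8*21*(-17/4) = -168*(-17/4) = 714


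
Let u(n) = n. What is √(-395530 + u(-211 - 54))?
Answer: I*√395795 ≈ 629.12*I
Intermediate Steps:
√(-395530 + u(-211 - 54)) = √(-395530 + (-211 - 54)) = √(-395530 - 265) = √(-395795) = I*√395795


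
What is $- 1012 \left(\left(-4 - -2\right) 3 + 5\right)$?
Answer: $1012$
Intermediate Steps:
$- 1012 \left(\left(-4 - -2\right) 3 + 5\right) = - 1012 \left(\left(-4 + 2\right) 3 + 5\right) = - 1012 \left(\left(-2\right) 3 + 5\right) = - 1012 \left(-6 + 5\right) = \left(-1012\right) \left(-1\right) = 1012$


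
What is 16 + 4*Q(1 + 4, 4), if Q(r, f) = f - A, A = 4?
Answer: 16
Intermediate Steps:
Q(r, f) = -4 + f (Q(r, f) = f - 1*4 = f - 4 = -4 + f)
16 + 4*Q(1 + 4, 4) = 16 + 4*(-4 + 4) = 16 + 4*0 = 16 + 0 = 16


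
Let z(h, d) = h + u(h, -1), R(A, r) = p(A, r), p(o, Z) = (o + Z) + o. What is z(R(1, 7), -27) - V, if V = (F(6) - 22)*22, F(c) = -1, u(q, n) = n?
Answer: 514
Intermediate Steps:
p(o, Z) = Z + 2*o (p(o, Z) = (Z + o) + o = Z + 2*o)
R(A, r) = r + 2*A
z(h, d) = -1 + h (z(h, d) = h - 1 = -1 + h)
V = -506 (V = (-1 - 22)*22 = -23*22 = -506)
z(R(1, 7), -27) - V = (-1 + (7 + 2*1)) - 1*(-506) = (-1 + (7 + 2)) + 506 = (-1 + 9) + 506 = 8 + 506 = 514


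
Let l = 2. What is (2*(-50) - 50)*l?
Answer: -300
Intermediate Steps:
(2*(-50) - 50)*l = (2*(-50) - 50)*2 = (-100 - 50)*2 = -150*2 = -300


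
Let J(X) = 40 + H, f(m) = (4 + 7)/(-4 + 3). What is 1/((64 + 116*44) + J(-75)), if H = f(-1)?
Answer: 1/5197 ≈ 0.00019242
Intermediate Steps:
f(m) = -11 (f(m) = 11/(-1) = 11*(-1) = -11)
H = -11
J(X) = 29 (J(X) = 40 - 11 = 29)
1/((64 + 116*44) + J(-75)) = 1/((64 + 116*44) + 29) = 1/((64 + 5104) + 29) = 1/(5168 + 29) = 1/5197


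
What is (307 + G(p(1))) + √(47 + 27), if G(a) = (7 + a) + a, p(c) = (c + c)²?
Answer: 322 + √74 ≈ 330.60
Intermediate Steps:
p(c) = 4*c² (p(c) = (2*c)² = 4*c²)
G(a) = 7 + 2*a
(307 + G(p(1))) + √(47 + 27) = (307 + (7 + 2*(4*1²))) + √(47 + 27) = (307 + (7 + 2*(4*1))) + √74 = (307 + (7 + 2*4)) + √74 = (307 + (7 + 8)) + √74 = (307 + 15) + √74 = 322 + √74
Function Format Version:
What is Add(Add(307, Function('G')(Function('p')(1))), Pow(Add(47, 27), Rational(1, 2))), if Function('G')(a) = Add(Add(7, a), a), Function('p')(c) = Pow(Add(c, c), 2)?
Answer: Add(322, Pow(74, Rational(1, 2))) ≈ 330.60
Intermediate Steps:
Function('p')(c) = Mul(4, Pow(c, 2)) (Function('p')(c) = Pow(Mul(2, c), 2) = Mul(4, Pow(c, 2)))
Function('G')(a) = Add(7, Mul(2, a))
Add(Add(307, Function('G')(Function('p')(1))), Pow(Add(47, 27), Rational(1, 2))) = Add(Add(307, Add(7, Mul(2, Mul(4, Pow(1, 2))))), Pow(Add(47, 27), Rational(1, 2))) = Add(Add(307, Add(7, Mul(2, Mul(4, 1)))), Pow(74, Rational(1, 2))) = Add(Add(307, Add(7, Mul(2, 4))), Pow(74, Rational(1, 2))) = Add(Add(307, Add(7, 8)), Pow(74, Rational(1, 2))) = Add(Add(307, 15), Pow(74, Rational(1, 2))) = Add(322, Pow(74, Rational(1, 2)))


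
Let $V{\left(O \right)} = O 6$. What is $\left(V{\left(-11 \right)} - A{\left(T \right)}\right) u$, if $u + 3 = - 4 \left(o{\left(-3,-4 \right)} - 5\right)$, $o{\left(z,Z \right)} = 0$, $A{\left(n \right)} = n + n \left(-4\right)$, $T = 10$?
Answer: $-612$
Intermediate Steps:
$A{\left(n \right)} = - 3 n$ ($A{\left(n \right)} = n - 4 n = - 3 n$)
$V{\left(O \right)} = 6 O$
$u = 17$ ($u = -3 - 4 \left(0 - 5\right) = -3 - -20 = -3 + 20 = 17$)
$\left(V{\left(-11 \right)} - A{\left(T \right)}\right) u = \left(6 \left(-11\right) - \left(-3\right) 10\right) 17 = \left(-66 - -30\right) 17 = \left(-66 + 30\right) 17 = \left(-36\right) 17 = -612$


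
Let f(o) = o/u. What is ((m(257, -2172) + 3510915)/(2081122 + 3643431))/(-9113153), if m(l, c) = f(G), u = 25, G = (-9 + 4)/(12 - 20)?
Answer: -140436601/2086749093824360 ≈ -6.7299e-8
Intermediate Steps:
G = 5/8 (G = -5/(-8) = -5*(-1/8) = 5/8 ≈ 0.62500)
f(o) = o/25
m(l, c) = 1/40 (m(l, c) = (1/25)*(5/8) = 1/40)
((m(257, -2172) + 3510915)/(2081122 + 3643431))/(-9113153) = ((1/40 + 3510915)/(2081122 + 3643431))/(-9113153) = ((140436601/40)/5724553)*(-1/9113153) = ((140436601/40)*(1/5724553))*(-1/9113153) = (140436601/228982120)*(-1/9113153) = -140436601/2086749093824360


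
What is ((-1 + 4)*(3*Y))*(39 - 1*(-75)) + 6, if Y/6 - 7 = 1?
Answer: 49254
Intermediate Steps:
Y = 48 (Y = 42 + 6*1 = 42 + 6 = 48)
((-1 + 4)*(3*Y))*(39 - 1*(-75)) + 6 = ((-1 + 4)*(3*48))*(39 - 1*(-75)) + 6 = (3*144)*(39 + 75) + 6 = 432*114 + 6 = 49248 + 6 = 49254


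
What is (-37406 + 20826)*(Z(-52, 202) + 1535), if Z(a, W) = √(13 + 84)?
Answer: -25450300 - 16580*√97 ≈ -2.5614e+7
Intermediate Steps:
Z(a, W) = √97
(-37406 + 20826)*(Z(-52, 202) + 1535) = (-37406 + 20826)*(√97 + 1535) = -16580*(1535 + √97) = -25450300 - 16580*√97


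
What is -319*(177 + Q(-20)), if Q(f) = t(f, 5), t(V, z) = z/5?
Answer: -56782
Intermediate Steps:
t(V, z) = z/5 (t(V, z) = z*(⅕) = z/5)
Q(f) = 1 (Q(f) = (⅕)*5 = 1)
-319*(177 + Q(-20)) = -319*(177 + 1) = -319*178 = -56782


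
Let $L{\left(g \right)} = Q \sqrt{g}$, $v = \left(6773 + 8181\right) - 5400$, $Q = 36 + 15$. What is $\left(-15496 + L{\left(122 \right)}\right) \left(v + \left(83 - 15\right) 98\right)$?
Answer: $-251314128 + 827118 \sqrt{122} \approx -2.4218 \cdot 10^{8}$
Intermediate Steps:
$Q = 51$
$v = 9554$ ($v = 14954 - 5400 = 9554$)
$L{\left(g \right)} = 51 \sqrt{g}$
$\left(-15496 + L{\left(122 \right)}\right) \left(v + \left(83 - 15\right) 98\right) = \left(-15496 + 51 \sqrt{122}\right) \left(9554 + \left(83 - 15\right) 98\right) = \left(-15496 + 51 \sqrt{122}\right) \left(9554 + 68 \cdot 98\right) = \left(-15496 + 51 \sqrt{122}\right) \left(9554 + 6664\right) = \left(-15496 + 51 \sqrt{122}\right) 16218 = -251314128 + 827118 \sqrt{122}$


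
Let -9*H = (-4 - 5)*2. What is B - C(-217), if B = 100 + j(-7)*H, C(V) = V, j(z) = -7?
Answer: 303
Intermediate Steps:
H = 2 (H = -(-4 - 5)*2/9 = -(-1)*2 = -⅑*(-18) = 2)
B = 86 (B = 100 - 7*2 = 100 - 14 = 86)
B - C(-217) = 86 - 1*(-217) = 86 + 217 = 303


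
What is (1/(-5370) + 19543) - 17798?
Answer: 9370649/5370 ≈ 1745.0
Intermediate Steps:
(1/(-5370) + 19543) - 17798 = (-1/5370 + 19543) - 17798 = 104945909/5370 - 17798 = 9370649/5370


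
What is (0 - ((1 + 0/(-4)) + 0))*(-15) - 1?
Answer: 14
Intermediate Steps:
(0 - ((1 + 0/(-4)) + 0))*(-15) - 1 = (0 - ((1 + 0*(-¼)) + 0))*(-15) - 1 = (0 - ((1 + 0) + 0))*(-15) - 1 = (0 - (1 + 0))*(-15) - 1 = (0 - 1*1)*(-15) - 1 = (0 - 1)*(-15) - 1 = -1*(-15) - 1 = 15 - 1 = 14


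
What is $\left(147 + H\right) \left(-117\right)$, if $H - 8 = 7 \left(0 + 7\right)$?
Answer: $-23868$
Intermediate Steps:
$H = 57$ ($H = 8 + 7 \left(0 + 7\right) = 8 + 7 \cdot 7 = 8 + 49 = 57$)
$\left(147 + H\right) \left(-117\right) = \left(147 + 57\right) \left(-117\right) = 204 \left(-117\right) = -23868$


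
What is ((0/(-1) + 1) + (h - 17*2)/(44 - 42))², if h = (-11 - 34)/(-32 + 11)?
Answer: 43681/196 ≈ 222.86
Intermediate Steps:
h = 15/7 (h = -45/(-21) = -45*(-1/21) = 15/7 ≈ 2.1429)
((0/(-1) + 1) + (h - 17*2)/(44 - 42))² = ((0/(-1) + 1) + (15/7 - 17*2)/(44 - 42))² = ((-1*0 + 1) + (15/7 - 34)/2)² = ((0 + 1) - 223/7*½)² = (1 - 223/14)² = (-209/14)² = 43681/196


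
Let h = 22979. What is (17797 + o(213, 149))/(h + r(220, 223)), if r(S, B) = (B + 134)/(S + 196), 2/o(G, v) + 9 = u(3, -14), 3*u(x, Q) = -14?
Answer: 303543136/391944461 ≈ 0.77445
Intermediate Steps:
u(x, Q) = -14/3 (u(x, Q) = (1/3)*(-14) = -14/3)
o(G, v) = -6/41 (o(G, v) = 2/(-9 - 14/3) = 2/(-41/3) = 2*(-3/41) = -6/41)
r(S, B) = (134 + B)/(196 + S)
(17797 + o(213, 149))/(h + r(220, 223)) = (17797 - 6/41)/(22979 + (134 + 223)/(196 + 220)) = 729671/(41*(22979 + 357/416)) = 729671/(41*(9559621/416)) = (729671/41)*(416/9559621) = 303543136/391944461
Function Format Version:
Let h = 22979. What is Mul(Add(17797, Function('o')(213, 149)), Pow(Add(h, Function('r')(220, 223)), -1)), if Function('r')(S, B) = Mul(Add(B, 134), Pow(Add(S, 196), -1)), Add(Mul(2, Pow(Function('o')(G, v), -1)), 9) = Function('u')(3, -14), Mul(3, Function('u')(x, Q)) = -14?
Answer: Rational(303543136, 391944461) ≈ 0.77445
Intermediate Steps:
Function('u')(x, Q) = Rational(-14, 3) (Function('u')(x, Q) = Mul(Rational(1, 3), -14) = Rational(-14, 3))
Function('o')(G, v) = Rational(-6, 41) (Function('o')(G, v) = Mul(2, Pow(Add(-9, Rational(-14, 3)), -1)) = Mul(2, Pow(Rational(-41, 3), -1)) = Mul(2, Rational(-3, 41)) = Rational(-6, 41))
Function('r')(S, B) = Mul(Pow(Add(196, S), -1), Add(134, B)) (Function('r')(S, B) = Mul(Add(134, B), Pow(Add(196, S), -1)) = Mul(Pow(Add(196, S), -1), Add(134, B)))
Mul(Add(17797, Function('o')(213, 149)), Pow(Add(h, Function('r')(220, 223)), -1)) = Mul(Add(17797, Rational(-6, 41)), Pow(Add(22979, Mul(Pow(Add(196, 220), -1), Add(134, 223))), -1)) = Mul(Rational(729671, 41), Pow(Add(22979, Mul(Pow(416, -1), 357)), -1)) = Mul(Rational(729671, 41), Pow(Add(22979, Mul(Rational(1, 416), 357)), -1)) = Mul(Rational(729671, 41), Pow(Add(22979, Rational(357, 416)), -1)) = Mul(Rational(729671, 41), Pow(Rational(9559621, 416), -1)) = Mul(Rational(729671, 41), Rational(416, 9559621)) = Rational(303543136, 391944461)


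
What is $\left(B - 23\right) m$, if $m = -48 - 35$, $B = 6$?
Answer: $1411$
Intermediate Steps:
$m = -83$
$\left(B - 23\right) m = \left(6 - 23\right) \left(-83\right) = \left(-17\right) \left(-83\right) = 1411$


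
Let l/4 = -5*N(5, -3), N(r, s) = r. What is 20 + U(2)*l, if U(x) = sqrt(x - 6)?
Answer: 20 - 200*I ≈ 20.0 - 200.0*I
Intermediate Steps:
U(x) = sqrt(-6 + x)
l = -100 (l = 4*(-5*5) = 4*(-25) = -100)
20 + U(2)*l = 20 + sqrt(-6 + 2)*(-100) = 20 + sqrt(-4)*(-100) = 20 + (2*I)*(-100) = 20 - 200*I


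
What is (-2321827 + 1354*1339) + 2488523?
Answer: 1979702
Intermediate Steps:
(-2321827 + 1354*1339) + 2488523 = (-2321827 + 1813006) + 2488523 = -508821 + 2488523 = 1979702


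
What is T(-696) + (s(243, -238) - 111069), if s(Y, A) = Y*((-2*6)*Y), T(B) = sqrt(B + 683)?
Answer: -819657 + I*sqrt(13) ≈ -8.1966e+5 + 3.6056*I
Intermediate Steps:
T(B) = sqrt(683 + B)
s(Y, A) = -12*Y**2 (s(Y, A) = Y*(-12*Y) = -12*Y**2)
T(-696) + (s(243, -238) - 111069) = sqrt(683 - 696) + (-12*243**2 - 111069) = sqrt(-13) + (-12*59049 - 111069) = I*sqrt(13) + (-708588 - 111069) = I*sqrt(13) - 819657 = -819657 + I*sqrt(13)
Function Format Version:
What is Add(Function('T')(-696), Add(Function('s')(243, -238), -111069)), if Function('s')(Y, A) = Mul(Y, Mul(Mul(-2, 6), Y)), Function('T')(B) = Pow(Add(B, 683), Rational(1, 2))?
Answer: Add(-819657, Mul(I, Pow(13, Rational(1, 2)))) ≈ Add(-8.1966e+5, Mul(3.6056, I))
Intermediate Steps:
Function('T')(B) = Pow(Add(683, B), Rational(1, 2))
Function('s')(Y, A) = Mul(-12, Pow(Y, 2)) (Function('s')(Y, A) = Mul(Y, Mul(-12, Y)) = Mul(-12, Pow(Y, 2)))
Add(Function('T')(-696), Add(Function('s')(243, -238), -111069)) = Add(Pow(Add(683, -696), Rational(1, 2)), Add(Mul(-12, Pow(243, 2)), -111069)) = Add(Pow(-13, Rational(1, 2)), Add(Mul(-12, 59049), -111069)) = Add(Mul(I, Pow(13, Rational(1, 2))), Add(-708588, -111069)) = Add(Mul(I, Pow(13, Rational(1, 2))), -819657) = Add(-819657, Mul(I, Pow(13, Rational(1, 2))))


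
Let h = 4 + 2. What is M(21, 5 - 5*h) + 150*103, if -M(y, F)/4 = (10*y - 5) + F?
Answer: 14730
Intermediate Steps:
h = 6
M(y, F) = 20 - 40*y - 4*F (M(y, F) = -4*((10*y - 5) + F) = -4*((-5 + 10*y) + F) = -4*(-5 + F + 10*y) = 20 - 40*y - 4*F)
M(21, 5 - 5*h) + 150*103 = (20 - 40*21 - 4*(5 - 5*6)) + 150*103 = (20 - 840 - 4*(5 - 30)) + 15450 = (20 - 840 - 4*(-25)) + 15450 = (20 - 840 + 100) + 15450 = -720 + 15450 = 14730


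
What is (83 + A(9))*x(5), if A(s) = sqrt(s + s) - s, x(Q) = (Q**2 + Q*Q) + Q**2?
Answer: 5550 + 225*sqrt(2) ≈ 5868.2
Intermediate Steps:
x(Q) = 3*Q**2 (x(Q) = (Q**2 + Q**2) + Q**2 = 2*Q**2 + Q**2 = 3*Q**2)
A(s) = -s + sqrt(2)*sqrt(s) (A(s) = sqrt(2*s) - s = sqrt(2)*sqrt(s) - s = -s + sqrt(2)*sqrt(s))
(83 + A(9))*x(5) = (83 + (-1*9 + sqrt(2)*sqrt(9)))*(3*5**2) = (83 + (-9 + sqrt(2)*3))*(3*25) = (83 + (-9 + 3*sqrt(2)))*75 = (74 + 3*sqrt(2))*75 = 5550 + 225*sqrt(2)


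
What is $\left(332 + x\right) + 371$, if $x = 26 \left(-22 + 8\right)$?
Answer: $339$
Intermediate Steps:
$x = -364$ ($x = 26 \left(-14\right) = -364$)
$\left(332 + x\right) + 371 = \left(332 - 364\right) + 371 = -32 + 371 = 339$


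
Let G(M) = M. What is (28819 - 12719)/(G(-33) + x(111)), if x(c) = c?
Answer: 8050/39 ≈ 206.41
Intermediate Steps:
(28819 - 12719)/(G(-33) + x(111)) = (28819 - 12719)/(-33 + 111) = 16100/78 = 16100*(1/78) = 8050/39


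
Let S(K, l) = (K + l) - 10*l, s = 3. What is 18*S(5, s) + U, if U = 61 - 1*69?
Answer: -404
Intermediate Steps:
S(K, l) = K - 9*l
U = -8 (U = 61 - 69 = -8)
18*S(5, s) + U = 18*(5 - 9*3) - 8 = 18*(5 - 27) - 8 = 18*(-22) - 8 = -396 - 8 = -404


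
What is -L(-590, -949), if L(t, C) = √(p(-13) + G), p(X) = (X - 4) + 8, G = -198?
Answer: -3*I*√23 ≈ -14.387*I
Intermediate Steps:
p(X) = 4 + X (p(X) = (-4 + X) + 8 = 4 + X)
L(t, C) = 3*I*√23 (L(t, C) = √((4 - 13) - 198) = √(-9 - 198) = √(-207) = 3*I*√23)
-L(-590, -949) = -3*I*√23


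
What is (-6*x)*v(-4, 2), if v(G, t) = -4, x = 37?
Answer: 888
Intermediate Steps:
(-6*x)*v(-4, 2) = -6*37*(-4) = -222*(-4) = 888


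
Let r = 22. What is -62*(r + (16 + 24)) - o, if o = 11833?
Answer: -15677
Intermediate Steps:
-62*(r + (16 + 24)) - o = -62*(22 + (16 + 24)) - 1*11833 = -62*(22 + 40) - 11833 = -62*62 - 11833 = -3844 - 11833 = -15677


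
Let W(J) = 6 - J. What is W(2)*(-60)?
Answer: -240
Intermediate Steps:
W(2)*(-60) = (6 - 1*2)*(-60) = (6 - 2)*(-60) = 4*(-60) = -240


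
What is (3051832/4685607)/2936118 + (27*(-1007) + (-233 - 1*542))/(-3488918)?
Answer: 96181309817798810/11999693031876679167 ≈ 0.0080153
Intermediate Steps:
(3051832/4685607)/2936118 + (27*(-1007) + (-233 - 1*542))/(-3488918) = (3051832*(1/4685607))*(1/2936118) + (-27189 + (-233 - 542))*(-1/3488918) = (3051832/4685607)*(1/2936118) + (-27189 - 775)*(-1/3488918) = 1525916/6878747526813 - 27964*(-1/3488918) = 1525916/6878747526813 + 13982/1744459 = 96181309817798810/11999693031876679167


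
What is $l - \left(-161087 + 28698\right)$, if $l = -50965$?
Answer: $81424$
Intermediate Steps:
$l - \left(-161087 + 28698\right) = -50965 - \left(-161087 + 28698\right) = -50965 - -132389 = -50965 + 132389 = 81424$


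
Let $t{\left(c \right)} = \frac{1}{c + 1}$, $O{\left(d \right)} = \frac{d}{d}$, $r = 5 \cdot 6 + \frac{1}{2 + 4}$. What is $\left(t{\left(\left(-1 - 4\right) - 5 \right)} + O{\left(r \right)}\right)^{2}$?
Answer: $\frac{64}{81} \approx 0.79012$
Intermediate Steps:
$r = \frac{181}{6}$ ($r = 30 + \frac{1}{6} = \frac{181}{6} \approx 30.167$)
$O{\left(d \right)} = 1$
$t{\left(c \right)} = \frac{1}{1 + c}$
$\left(t{\left(\left(-1 - 4\right) - 5 \right)} + O{\left(r \right)}\right)^{2} = \left(\frac{1}{1 - 10} + 1\right)^{2} = \left(\frac{1}{-9} + 1\right)^{2} = \left(- \frac{1}{9} + 1\right)^{2} = \left(\frac{8}{9}\right)^{2} = \frac{64}{81}$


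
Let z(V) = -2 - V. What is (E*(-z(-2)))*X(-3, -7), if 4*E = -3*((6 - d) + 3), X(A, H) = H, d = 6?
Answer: 0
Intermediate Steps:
E = -9/4 (E = (-3*((6 - 1*6) + 3))/4 = (-3*((6 - 6) + 3))/4 = (-3*(0 + 3))/4 = (-3*3)/4 = (¼)*(-9) = -9/4 ≈ -2.2500)
(E*(-z(-2)))*X(-3, -7) = -(-9)*(-2 - 1*(-2))/4*(-7) = -(-9)*(-2 + 2)/4*(-7) = -(-9)*0/4*(-7) = -9/4*0*(-7) = 0*(-7) = 0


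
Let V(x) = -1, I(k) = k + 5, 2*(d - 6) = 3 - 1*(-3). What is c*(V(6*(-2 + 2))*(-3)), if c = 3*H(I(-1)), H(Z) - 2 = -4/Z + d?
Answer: 90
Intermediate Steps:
d = 9 (d = 6 + (3 - 1*(-3))/2 = 6 + (3 + 3)/2 = 6 + (½)*6 = 6 + 3 = 9)
I(k) = 5 + k
H(Z) = 11 - 4/Z (H(Z) = 2 + (-4/Z + 9) = 2 + (9 - 4/Z) = 11 - 4/Z)
c = 30 (c = 3*(11 - 4/(5 - 1)) = 3*(11 - 4/4) = 3*(11 - 4*¼) = 3*(11 - 1) = 3*10 = 30)
c*(V(6*(-2 + 2))*(-3)) = 30*(-1*(-3)) = 30*3 = 90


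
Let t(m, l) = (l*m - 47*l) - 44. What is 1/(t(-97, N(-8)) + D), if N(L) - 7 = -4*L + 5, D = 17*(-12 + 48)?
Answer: -1/5768 ≈ -0.00017337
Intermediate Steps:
D = 612 (D = 17*36 = 612)
N(L) = 12 - 4*L (N(L) = 7 + (-4*L + 5) = 7 + (5 - 4*L) = 12 - 4*L)
t(m, l) = -44 - 47*l + l*m (t(m, l) = (-47*l + l*m) - 44 = -44 - 47*l + l*m)
1/(t(-97, N(-8)) + D) = 1/((-44 - 47*(12 - 4*(-8)) + (12 - 4*(-8))*(-97)) + 612) = 1/((-44 - 47*(12 + 32) + (12 + 32)*(-97)) + 612) = 1/((-44 - 47*44 + 44*(-97)) + 612) = 1/((-44 - 2068 - 4268) + 612) = 1/(-6380 + 612) = 1/(-5768) = -1/5768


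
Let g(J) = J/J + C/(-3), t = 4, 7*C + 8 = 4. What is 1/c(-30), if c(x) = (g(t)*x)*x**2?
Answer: -7/225000 ≈ -3.1111e-5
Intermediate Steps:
C = -4/7 (C = -8/7 + (1/7)*4 = -8/7 + 4/7 = -4/7 ≈ -0.57143)
g(J) = 25/21 (g(J) = J/J - 4/7/(-3) = 1 - 4/7*(-1/3) = 1 + 4/21 = 25/21)
c(x) = 25*x**3/21 (c(x) = (25*x/21)*x**2 = 25*x**3/21)
1/c(-30) = 1/((25/21)*(-30)**3) = 1/((25/21)*(-27000)) = 1/(-225000/7) = -7/225000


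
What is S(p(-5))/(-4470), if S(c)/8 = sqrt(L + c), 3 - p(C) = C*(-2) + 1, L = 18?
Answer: -4*sqrt(10)/2235 ≈ -0.0056596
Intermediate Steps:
p(C) = 2 + 2*C (p(C) = 3 - (C*(-2) + 1) = 3 - (-2*C + 1) = 3 - (1 - 2*C) = 3 + (-1 + 2*C) = 2 + 2*C)
S(c) = 8*sqrt(18 + c)
S(p(-5))/(-4470) = (8*sqrt(18 + (2 + 2*(-5))))/(-4470) = (8*sqrt(18 + (2 - 10)))*(-1/4470) = (8*sqrt(18 - 8))*(-1/4470) = (8*sqrt(10))*(-1/4470) = -4*sqrt(10)/2235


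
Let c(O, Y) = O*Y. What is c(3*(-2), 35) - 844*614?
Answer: -518426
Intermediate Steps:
c(3*(-2), 35) - 844*614 = (3*(-2))*35 - 844*614 = -6*35 - 518216 = -210 - 518216 = -518426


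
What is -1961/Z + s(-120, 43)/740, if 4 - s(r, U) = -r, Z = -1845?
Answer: 61856/68265 ≈ 0.90612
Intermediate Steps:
s(r, U) = 4 + r (s(r, U) = 4 - (-1)*r = 4 + r)
-1961/Z + s(-120, 43)/740 = -1961/(-1845) + (4 - 120)/740 = -1961*(-1/1845) - 116*1/740 = 1961/1845 - 29/185 = 61856/68265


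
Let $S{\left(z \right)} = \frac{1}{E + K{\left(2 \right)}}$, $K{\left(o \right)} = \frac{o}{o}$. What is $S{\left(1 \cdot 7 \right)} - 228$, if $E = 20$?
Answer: $- \frac{4787}{21} \approx -227.95$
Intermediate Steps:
$K{\left(o \right)} = 1$
$S{\left(z \right)} = \frac{1}{21}$ ($S{\left(z \right)} = \frac{1}{20 + 1} = \frac{1}{21}$)
$S{\left(1 \cdot 7 \right)} - 228 = \frac{1}{21} - 228 = - \frac{4787}{21}$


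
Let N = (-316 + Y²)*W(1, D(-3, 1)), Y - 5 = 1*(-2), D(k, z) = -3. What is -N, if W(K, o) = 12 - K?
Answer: 3377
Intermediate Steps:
Y = 3 (Y = 5 + 1*(-2) = 5 - 2 = 3)
N = -3377 (N = (-316 + 3²)*(12 - 1*1) = (-316 + 9)*(12 - 1) = -307*11 = -3377)
-N = -1*(-3377) = 3377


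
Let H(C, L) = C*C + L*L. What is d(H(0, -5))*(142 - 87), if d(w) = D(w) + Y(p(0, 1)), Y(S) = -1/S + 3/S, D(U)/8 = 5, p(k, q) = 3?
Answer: 6710/3 ≈ 2236.7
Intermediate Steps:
H(C, L) = C² + L²
D(U) = 40 (D(U) = 8*5 = 40)
Y(S) = 2/S
d(w) = 122/3 (d(w) = 40 + 2/3 = 40 + 2*(⅓) = 40 + ⅔ = 122/3)
d(H(0, -5))*(142 - 87) = 122*(142 - 87)/3 = (122/3)*55 = 6710/3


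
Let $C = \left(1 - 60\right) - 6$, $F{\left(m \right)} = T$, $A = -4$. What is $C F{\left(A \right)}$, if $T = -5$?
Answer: $325$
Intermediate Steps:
$F{\left(m \right)} = -5$
$C = -65$ ($C = -59 - 6 = -65$)
$C F{\left(A \right)} = \left(-65\right) \left(-5\right) = 325$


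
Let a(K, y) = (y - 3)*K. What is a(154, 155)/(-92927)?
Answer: -23408/92927 ≈ -0.25190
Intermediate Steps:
a(K, y) = K*(-3 + y) (a(K, y) = (-3 + y)*K = K*(-3 + y))
a(154, 155)/(-92927) = (154*(-3 + 155))/(-92927) = (154*152)*(-1/92927) = 23408*(-1/92927) = -23408/92927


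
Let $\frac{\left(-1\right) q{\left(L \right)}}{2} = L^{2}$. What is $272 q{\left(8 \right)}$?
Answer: $-34816$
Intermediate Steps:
$q{\left(L \right)} = - 2 L^{2}$
$272 q{\left(8 \right)} = 272 \left(- 2 \cdot 8^{2}\right) = 272 \left(\left(-2\right) 64\right) = 272 \left(-128\right) = -34816$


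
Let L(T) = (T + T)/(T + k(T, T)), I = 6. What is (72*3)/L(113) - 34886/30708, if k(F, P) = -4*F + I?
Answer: -554162315/1735002 ≈ -319.40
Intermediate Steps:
k(F, P) = 6 - 4*F (k(F, P) = -4*F + 6 = 6 - 4*F)
L(T) = 2*T/(6 - 3*T) (L(T) = (T + T)/(T + (6 - 4*T)) = (2*T)/(6 - 3*T) = 2*T/(6 - 3*T))
(72*3)/L(113) - 34886/30708 = (72*3)/((-2*113/(-6 + 3*113))) - 34886/30708 = 216/((-2*113/(-6 + 339))) - 34886*1/30708 = 216/((-2*113/333)) - 17443/15354 = 216/((-2*113*1/333)) - 17443/15354 = 216/(-226/333) - 17443/15354 = 216*(-333/226) - 17443/15354 = -35964/113 - 17443/15354 = -554162315/1735002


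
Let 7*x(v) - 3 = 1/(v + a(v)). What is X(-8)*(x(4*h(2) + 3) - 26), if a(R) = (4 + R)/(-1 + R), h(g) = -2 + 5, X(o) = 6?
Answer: -245862/1603 ≈ -153.38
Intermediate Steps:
h(g) = 3
a(R) = (4 + R)/(-1 + R)
x(v) = 3/7 + 1/(7*(v + (4 + v)/(-1 + v)))
X(-8)*(x(4*h(2) + 3) - 26) = 6*((11 + (4*3 + 3) + 3*(4*3 + 3)²)/(7*(4 + (4*3 + 3)²)) - 26) = 6*((11 + (12 + 3) + 3*(12 + 3)²)/(7*(4 + (12 + 3)²)) - 26) = 6*((11 + 15 + 3*15²)/(7*(4 + 15²)) - 26) = 6*((11 + 15 + 3*225)/(7*(4 + 225)) - 26) = 6*((⅐)*(11 + 15 + 675)/229 - 26) = 6*((⅐)*(1/229)*701 - 26) = 6*(701/1603 - 26) = 6*(-40977/1603) = -245862/1603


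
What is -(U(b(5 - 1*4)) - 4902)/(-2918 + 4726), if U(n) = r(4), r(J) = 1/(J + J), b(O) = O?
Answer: 39215/14464 ≈ 2.7112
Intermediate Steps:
r(J) = 1/(2*J)
U(n) = ⅛ (U(n) = (½)/4 = (½)*(¼) = ⅛)
-(U(b(5 - 1*4)) - 4902)/(-2918 + 4726) = -(⅛ - 4902)/(-2918 + 4726) = -(-39215)/(8*1808) = -1*(-39215/14464) = 39215/14464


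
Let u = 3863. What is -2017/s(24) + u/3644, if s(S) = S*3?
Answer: -1767953/65592 ≈ -26.954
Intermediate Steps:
s(S) = 3*S
-2017/s(24) + u/3644 = -2017/(3*24) + 3863/3644 = -2017/72 + 3863*(1/3644) = -2017*1/72 + 3863/3644 = -2017/72 + 3863/3644 = -1767953/65592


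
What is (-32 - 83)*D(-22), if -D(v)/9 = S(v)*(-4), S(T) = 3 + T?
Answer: 78660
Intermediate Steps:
D(v) = 108 + 36*v (D(v) = -9*(3 + v)*(-4) = -9*(-12 - 4*v) = 108 + 36*v)
(-32 - 83)*D(-22) = (-32 - 83)*(108 + 36*(-22)) = -115*(108 - 792) = -115*(-684) = 78660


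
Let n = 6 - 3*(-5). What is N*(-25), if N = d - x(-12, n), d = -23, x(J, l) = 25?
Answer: 1200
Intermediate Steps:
n = 21 (n = 6 + 15 = 21)
N = -48 (N = -23 - 1*25 = -23 - 25 = -48)
N*(-25) = -48*(-25) = 1200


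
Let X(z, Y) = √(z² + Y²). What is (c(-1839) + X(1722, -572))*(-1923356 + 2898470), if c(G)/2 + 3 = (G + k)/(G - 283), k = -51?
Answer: -4364610264/1061 + 1950228*√823117 ≈ 1.7652e+9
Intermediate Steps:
c(G) = -6 + 2*(-51 + G)/(-283 + G) (c(G) = -6 + 2*((G - 51)/(G - 283)) = -6 + 2*((-51 + G)/(-283 + G)) = -6 + 2*(-51 + G)/(-283 + G))
X(z, Y) = √(Y² + z²)
(c(-1839) + X(1722, -572))*(-1923356 + 2898470) = (4*(399 - 1*(-1839))/(-283 - 1839) + √((-572)² + 1722²))*(-1923356 + 2898470) = (4*(399 + 1839)/(-2122) + √(327184 + 2965284))*975114 = (4*(-1/2122)*2238 + √3292468)*975114 = (-4476/1061 + 2*√823117)*975114 = -4364610264/1061 + 1950228*√823117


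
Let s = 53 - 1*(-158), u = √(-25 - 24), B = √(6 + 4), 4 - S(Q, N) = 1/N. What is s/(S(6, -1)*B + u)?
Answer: 211/(5*√10 + 7*I) ≈ 11.158 - 4.9398*I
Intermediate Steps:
S(Q, N) = 4 - 1/N
B = √10 ≈ 3.1623
u = 7*I (u = √(-49) = 7*I ≈ 7.0*I)
s = 211 (s = 53 + 158 = 211)
s/(S(6, -1)*B + u) = 211/((4 - 1/(-1))*√10 + 7*I) = 211/((4 - 1*(-1))*√10 + 7*I) = 211/((4 + 1)*√10 + 7*I) = 211/(5*√10 + 7*I)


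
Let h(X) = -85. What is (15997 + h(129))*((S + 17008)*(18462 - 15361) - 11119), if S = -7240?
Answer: 481806592488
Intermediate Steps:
(15997 + h(129))*((S + 17008)*(18462 - 15361) - 11119) = (15997 - 85)*((-7240 + 17008)*(18462 - 15361) - 11119) = 15912*(9768*3101 - 11119) = 15912*(30290568 - 11119) = 15912*30279449 = 481806592488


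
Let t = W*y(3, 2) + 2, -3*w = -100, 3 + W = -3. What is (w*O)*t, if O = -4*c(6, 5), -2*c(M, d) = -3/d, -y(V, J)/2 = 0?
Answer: -80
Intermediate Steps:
y(V, J) = 0 (y(V, J) = -2*0 = 0)
W = -6 (W = -3 - 3 = -6)
c(M, d) = 3/(2*d) (c(M, d) = -(-3)/(2*d) = 3/(2*d))
w = 100/3 (w = -1/3*(-100) = 100/3 ≈ 33.333)
O = -6/5 ≈ -1.2000
t = 2 (t = -6*0 + 2 = 0 + 2 = 2)
(w*O)*t = ((100/3)*(-6/5))*2 = -40*2 = -80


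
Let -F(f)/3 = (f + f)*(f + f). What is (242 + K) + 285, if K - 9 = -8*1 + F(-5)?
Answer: 228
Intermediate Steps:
F(f) = -12*f**2 (F(f) = -3*(f + f)*(f + f) = -3*2*f*2*f = -12*f**2)
K = -299 (K = 9 + (-8*1 - 12*(-5)**2) = 9 + (-8 - 12*25) = 9 + (-8 - 300) = 9 - 308 = -299)
(242 + K) + 285 = (242 - 299) + 285 = -57 + 285 = 228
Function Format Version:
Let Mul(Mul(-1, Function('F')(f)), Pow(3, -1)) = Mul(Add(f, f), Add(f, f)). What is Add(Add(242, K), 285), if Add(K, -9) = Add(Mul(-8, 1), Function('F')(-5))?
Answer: 228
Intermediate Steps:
Function('F')(f) = Mul(-12, Pow(f, 2)) (Function('F')(f) = Mul(-3, Mul(Add(f, f), Add(f, f))) = Mul(-3, Mul(Mul(2, f), Mul(2, f))) = Mul(-3, Mul(4, Pow(f, 2))) = Mul(-12, Pow(f, 2)))
K = -299 (K = Add(9, Add(Mul(-8, 1), Mul(-12, Pow(-5, 2)))) = Add(9, Add(-8, Mul(-12, 25))) = Add(9, Add(-8, -300)) = Add(9, -308) = -299)
Add(Add(242, K), 285) = Add(Add(242, -299), 285) = Add(-57, 285) = 228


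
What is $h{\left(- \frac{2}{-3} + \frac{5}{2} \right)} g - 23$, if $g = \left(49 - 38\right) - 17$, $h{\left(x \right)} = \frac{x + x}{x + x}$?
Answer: $-29$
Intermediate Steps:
$h{\left(x \right)} = 1$ ($h{\left(x \right)} = \frac{2 x}{2 x} = 2 x \frac{1}{2 x} = 1$)
$g = -6$ ($g = 11 - 17 = -6$)
$h{\left(- \frac{2}{-3} + \frac{5}{2} \right)} g - 23 = 1 \left(-6\right) - 23 = -6 - 23 = -29$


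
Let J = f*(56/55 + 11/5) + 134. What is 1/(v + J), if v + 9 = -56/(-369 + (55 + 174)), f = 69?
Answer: 11/3822 ≈ 0.0028781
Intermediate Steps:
J = 19583/55 (J = 69*(56/55 + 11/5) + 134 = 69*(177/55) + 134 = 12213/55 + 134 = 19583/55 ≈ 356.05)
v = -43/5 (v = -9 - 56/(-369 + (55 + 174)) = -9 - 56/(-369 + 229) = -9 - 56/(-140) = -9 - 56*(-1/140) = -9 + ⅖ = -43/5 ≈ -8.6000)
1/(v + J) = 1/(-43/5 + 19583/55) = 1/(3822/11) = 11/3822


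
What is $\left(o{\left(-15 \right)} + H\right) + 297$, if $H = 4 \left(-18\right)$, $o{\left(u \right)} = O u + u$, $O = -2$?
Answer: $240$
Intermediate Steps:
$o{\left(u \right)} = - u$ ($o{\left(u \right)} = - 2 u + u = - u$)
$H = -72$
$\left(o{\left(-15 \right)} + H\right) + 297 = \left(\left(-1\right) \left(-15\right) - 72\right) + 297 = \left(15 - 72\right) + 297 = -57 + 297 = 240$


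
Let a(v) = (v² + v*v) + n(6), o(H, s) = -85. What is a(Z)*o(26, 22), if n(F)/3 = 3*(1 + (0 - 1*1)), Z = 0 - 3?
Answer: -1530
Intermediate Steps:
Z = -3
n(F) = 0 (n(F) = 3*(3*(1 + (0 - 1*1))) = 3*(3*(1 + (0 - 1))) = 3*(3*(1 - 1)) = 3*(3*0) = 3*0 = 0)
a(v) = 2*v² (a(v) = (v² + v*v) + 0 = (v² + v²) + 0 = 2*v² + 0 = 2*v²)
a(Z)*o(26, 22) = (2*(-3)²)*(-85) = (2*9)*(-85) = 18*(-85) = -1530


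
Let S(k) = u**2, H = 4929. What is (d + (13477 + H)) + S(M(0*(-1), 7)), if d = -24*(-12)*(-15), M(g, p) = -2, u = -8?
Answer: 14150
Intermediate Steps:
S(k) = 64 (S(k) = (-8)**2 = 64)
d = -4320 (d = 288*(-15) = -4320)
(d + (13477 + H)) + S(M(0*(-1), 7)) = (-4320 + (13477 + 4929)) + 64 = (-4320 + 18406) + 64 = 14086 + 64 = 14150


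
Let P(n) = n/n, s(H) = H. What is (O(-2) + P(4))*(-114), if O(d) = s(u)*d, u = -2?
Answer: -570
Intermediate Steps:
O(d) = -2*d
P(n) = 1
(O(-2) + P(4))*(-114) = (-2*(-2) + 1)*(-114) = (4 + 1)*(-114) = 5*(-114) = -570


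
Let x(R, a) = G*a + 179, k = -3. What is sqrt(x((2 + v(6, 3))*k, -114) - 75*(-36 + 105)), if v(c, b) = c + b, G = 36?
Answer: 10*I*sqrt(91) ≈ 95.394*I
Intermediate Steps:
v(c, b) = b + c
x(R, a) = 179 + 36*a (x(R, a) = 36*a + 179 = 179 + 36*a)
sqrt(x((2 + v(6, 3))*k, -114) - 75*(-36 + 105)) = sqrt((179 + 36*(-114)) - 75*(-36 + 105)) = sqrt((179 - 4104) - 75*69) = sqrt(-3925 - 5175) = sqrt(-9100) = 10*I*sqrt(91)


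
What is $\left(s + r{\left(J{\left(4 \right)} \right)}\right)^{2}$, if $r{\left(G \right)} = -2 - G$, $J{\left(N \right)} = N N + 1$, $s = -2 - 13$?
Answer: $1156$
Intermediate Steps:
$s = -15$
$J{\left(N \right)} = 1 + N^{2}$ ($J{\left(N \right)} = N^{2} + 1 = 1 + N^{2}$)
$\left(s + r{\left(J{\left(4 \right)} \right)}\right)^{2} = \left(-15 - 19\right)^{2} = \left(-34\right)^{2} = 1156$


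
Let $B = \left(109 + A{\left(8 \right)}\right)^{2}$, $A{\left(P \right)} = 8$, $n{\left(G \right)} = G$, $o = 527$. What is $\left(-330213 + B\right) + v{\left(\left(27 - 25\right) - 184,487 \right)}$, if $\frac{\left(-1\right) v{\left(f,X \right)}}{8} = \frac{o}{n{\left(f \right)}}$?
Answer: $- \frac{28801576}{91} \approx -3.165 \cdot 10^{5}$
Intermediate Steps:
$v{\left(f,X \right)} = - \frac{4216}{f}$ ($v{\left(f,X \right)} = - 8 \frac{527}{f} = - \frac{4216}{f}$)
$B = 13689$ ($B = \left(109 + 8\right)^{2} = 117^{2} = 13689$)
$\left(-330213 + B\right) + v{\left(\left(27 - 25\right) - 184,487 \right)} = \left(-330213 + 13689\right) - \frac{4216}{\left(27 - 25\right) - 184} = -316524 - \frac{4216}{2 - 184} = -316524 - \frac{4216}{-182} = -316524 - - \frac{2108}{91} = -316524 + \frac{2108}{91} = - \frac{28801576}{91}$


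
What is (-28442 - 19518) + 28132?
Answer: -19828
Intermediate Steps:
(-28442 - 19518) + 28132 = -47960 + 28132 = -19828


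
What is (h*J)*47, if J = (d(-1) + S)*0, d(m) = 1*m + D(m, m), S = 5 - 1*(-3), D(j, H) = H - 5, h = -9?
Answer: 0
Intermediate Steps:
D(j, H) = -5 + H
S = 8 (S = 5 + 3 = 8)
d(m) = -5 + 2*m (d(m) = 1*m + (-5 + m) = m + (-5 + m) = -5 + 2*m)
J = 0 (J = ((-5 + 2*(-1)) + 8)*0 = ((-5 - 2) + 8)*0 = (-7 + 8)*0 = 1*0 = 0)
(h*J)*47 = -9*0*47 = 0*47 = 0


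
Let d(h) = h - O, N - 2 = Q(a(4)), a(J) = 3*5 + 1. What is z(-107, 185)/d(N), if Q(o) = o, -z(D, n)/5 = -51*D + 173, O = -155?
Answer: -28150/173 ≈ -162.72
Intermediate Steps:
z(D, n) = -865 + 255*D (z(D, n) = -5*(-51*D + 173) = -5*(173 - 51*D) = -865 + 255*D)
a(J) = 16 (a(J) = 15 + 1 = 16)
N = 18 (N = 2 + 16 = 18)
d(h) = 155 + h (d(h) = h - 1*(-155) = h + 155 = 155 + h)
z(-107, 185)/d(N) = (-865 + 255*(-107))/(155 + 18) = (-865 - 27285)/173 = -28150*1/173 = -28150/173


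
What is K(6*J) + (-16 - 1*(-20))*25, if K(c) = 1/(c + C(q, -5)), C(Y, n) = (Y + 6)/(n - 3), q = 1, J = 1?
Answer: 4108/41 ≈ 100.20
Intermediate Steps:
C(Y, n) = (6 + Y)/(-3 + n)
K(c) = 1/(-7/8 + c) (K(c) = 1/(c + (6 + 1)/(-3 - 5)) = 1/(c + 7/(-8)) = 1/(c - ⅛*7) = 1/(c - 7/8) = 1/(-7/8 + c))
K(6*J) + (-16 - 1*(-20))*25 = 8/(-7 + 8*(6*1)) + (-16 - 1*(-20))*25 = 8/(-7 + 8*6) + (-16 + 20)*25 = 8/(-7 + 48) + 4*25 = 8/41 + 100 = 4108/41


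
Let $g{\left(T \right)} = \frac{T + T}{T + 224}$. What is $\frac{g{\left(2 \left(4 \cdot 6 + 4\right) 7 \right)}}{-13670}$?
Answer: $- \frac{7}{75185} \approx -9.3104 \cdot 10^{-5}$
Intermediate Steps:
$g{\left(T \right)} = \frac{2 T}{224 + T}$
$\frac{g{\left(2 \left(4 \cdot 6 + 4\right) 7 \right)}}{-13670} = \frac{2 \cdot 2 \left(4 \cdot 6 + 4\right) 7 \frac{1}{224 + 2 \left(4 \cdot 6 + 4\right) 7}}{-13670} = \frac{2 \cdot 2 \left(24 + 4\right) 7}{224 + 2 \left(24 + 4\right) 7} \left(- \frac{1}{13670}\right) = \frac{2 \cdot 2 \cdot 28 \cdot 7}{224 + 2 \cdot 28 \cdot 7} \left(- \frac{1}{13670}\right) = \frac{2 \cdot 56 \cdot 7}{224 + 56 \cdot 7} \left(- \frac{1}{13670}\right) = 2 \cdot 392 \frac{1}{224 + 392} \left(- \frac{1}{13670}\right) = 2 \cdot 392 \cdot \frac{1}{616} \left(- \frac{1}{13670}\right) = \frac{14}{11} \left(- \frac{1}{13670}\right) = - \frac{7}{75185}$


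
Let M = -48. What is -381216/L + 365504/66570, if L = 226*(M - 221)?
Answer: 11899499824/1011764145 ≈ 11.761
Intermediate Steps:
L = -60794 (L = 226*(-48 - 221) = 226*(-269) = -60794)
-381216/L + 365504/66570 = -381216/(-60794) + 365504/66570 = -381216*(-1/60794) + 365504*(1/66570) = 190608/30397 + 182752/33285 = 11899499824/1011764145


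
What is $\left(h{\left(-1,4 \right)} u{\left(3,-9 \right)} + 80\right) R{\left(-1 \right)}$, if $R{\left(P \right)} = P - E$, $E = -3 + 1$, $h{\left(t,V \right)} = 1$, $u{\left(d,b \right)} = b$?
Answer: $71$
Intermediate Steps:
$E = -2$
$R{\left(P \right)} = 2 + P$ ($R{\left(P \right)} = P - -2 = P + 2 = 2 + P$)
$\left(h{\left(-1,4 \right)} u{\left(3,-9 \right)} + 80\right) R{\left(-1 \right)} = \left(1 \left(-9\right) + 80\right) \left(2 - 1\right) = \left(-9 + 80\right) 1 = 71 \cdot 1 = 71$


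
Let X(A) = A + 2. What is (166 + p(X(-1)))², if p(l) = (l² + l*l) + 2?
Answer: 28900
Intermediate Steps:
X(A) = 2 + A
p(l) = 2 + 2*l² (p(l) = (l² + l²) + 2 = 2*l² + 2 = 2 + 2*l²)
(166 + p(X(-1)))² = (166 + (2 + 2*(2 - 1)²))² = (166 + (2 + 2*1²))² = (166 + (2 + 2*1))² = (166 + (2 + 2))² = (166 + 4)² = 170² = 28900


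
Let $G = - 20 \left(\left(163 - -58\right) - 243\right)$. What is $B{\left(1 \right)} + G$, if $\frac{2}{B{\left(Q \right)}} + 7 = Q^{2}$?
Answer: $\frac{1319}{3} \approx 439.67$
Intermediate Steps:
$B{\left(Q \right)} = \frac{2}{-7 + Q^{2}}$
$G = 440$ ($G = - 20 \left(\left(163 + 58\right) - 243\right) = - 20 \left(221 - 243\right) = \left(-20\right) \left(-22\right) = 440$)
$B{\left(1 \right)} + G = \frac{2}{-7 + 1^{2}} + 440 = \frac{2}{-7 + 1} + 440 = \frac{2}{-6} + 440 = 2 \left(- \frac{1}{6}\right) + 440 = - \frac{1}{3} + 440 = \frac{1319}{3}$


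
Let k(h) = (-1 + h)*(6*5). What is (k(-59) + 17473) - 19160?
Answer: -3487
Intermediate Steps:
k(h) = -30 + 30*h (k(h) = (-1 + h)*30 = -30 + 30*h)
(k(-59) + 17473) - 19160 = ((-30 + 30*(-59)) + 17473) - 19160 = ((-30 - 1770) + 17473) - 19160 = (-1800 + 17473) - 19160 = 15673 - 19160 = -3487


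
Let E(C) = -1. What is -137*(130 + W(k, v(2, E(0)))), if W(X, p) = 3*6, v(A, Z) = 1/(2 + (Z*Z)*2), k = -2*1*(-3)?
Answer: -20276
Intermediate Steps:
k = 6 (k = -2*(-3) = 6)
v(A, Z) = 1/(2 + 2*Z²) (v(A, Z) = 1/(2 + Z²*2) = 1/(2 + 2*Z²))
W(X, p) = 18
-137*(130 + W(k, v(2, E(0)))) = -137*(130 + 18) = -137*148 = -20276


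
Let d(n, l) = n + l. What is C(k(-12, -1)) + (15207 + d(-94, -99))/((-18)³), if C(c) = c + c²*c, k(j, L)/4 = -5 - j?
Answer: 64086173/2916 ≈ 21977.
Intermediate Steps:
d(n, l) = l + n
k(j, L) = -20 - 4*j (k(j, L) = 4*(-5 - j) = -20 - 4*j)
C(c) = c + c³
C(k(-12, -1)) + (15207 + d(-94, -99))/((-18)³) = ((-20 - 4*(-12)) + (-20 - 4*(-12))³) + (15207 + (-99 - 94))/((-18)³) = ((-20 + 48) + (-20 + 48)³) + (15207 - 193)/(-5832) = (28 + 28³) + 15014*(-1/5832) = (28 + 21952) - 7507/2916 = 21980 - 7507/2916 = 64086173/2916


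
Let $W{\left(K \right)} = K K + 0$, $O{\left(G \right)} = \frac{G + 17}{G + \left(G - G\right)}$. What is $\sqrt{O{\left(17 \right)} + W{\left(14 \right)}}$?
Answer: $3 \sqrt{22} \approx 14.071$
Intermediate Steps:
$O{\left(G \right)} = \frac{17 + G}{G}$ ($O{\left(G \right)} = \frac{17 + G}{G + 0} = \frac{17 + G}{G}$)
$W{\left(K \right)} = K^{2}$ ($W{\left(K \right)} = K^{2} + 0 = K^{2}$)
$\sqrt{O{\left(17 \right)} + W{\left(14 \right)}} = \sqrt{\frac{17 + 17}{17} + 14^{2}} = \sqrt{\frac{1}{17} \cdot 34 + 196} = \sqrt{2 + 196} = \sqrt{198} = 3 \sqrt{22}$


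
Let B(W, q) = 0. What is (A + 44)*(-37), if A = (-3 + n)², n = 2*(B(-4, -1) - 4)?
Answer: -6105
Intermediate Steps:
n = -8 (n = 2*(0 - 4) = 2*(-4) = -8)
A = 121 (A = (-3 - 8)² = (-11)² = 121)
(A + 44)*(-37) = (121 + 44)*(-37) = 165*(-37) = -6105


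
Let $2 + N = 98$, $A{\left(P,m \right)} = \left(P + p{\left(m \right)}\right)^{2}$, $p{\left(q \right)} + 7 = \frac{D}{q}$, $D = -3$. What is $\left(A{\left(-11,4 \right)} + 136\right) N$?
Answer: $46806$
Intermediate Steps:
$p{\left(q \right)} = -7 - \frac{3}{q}$
$A{\left(P,m \right)} = \left(-7 + P - \frac{3}{m}\right)^{2}$ ($A{\left(P,m \right)} = \left(P - \left(7 + \frac{3}{m}\right)\right)^{2} = \left(-7 + P - \frac{3}{m}\right)^{2}$)
$N = 96$ ($N = -2 + 98 = 96$)
$\left(A{\left(-11,4 \right)} + 136\right) N = \left(\frac{\left(3 + 4 \left(7 - -11\right)\right)^{2}}{16} + 136\right) 96 = \left(\frac{\left(3 + 4 \left(7 + 11\right)\right)^{2}}{16} + 136\right) 96 = \left(\frac{\left(3 + 4 \cdot 18\right)^{2}}{16} + 136\right) 96 = \left(\frac{\left(3 + 72\right)^{2}}{16} + 136\right) 96 = \left(\frac{75^{2}}{16} + 136\right) 96 = \left(\frac{1}{16} \cdot 5625 + 136\right) 96 = \left(\frac{5625}{16} + 136\right) 96 = \frac{7801}{16} \cdot 96 = 46806$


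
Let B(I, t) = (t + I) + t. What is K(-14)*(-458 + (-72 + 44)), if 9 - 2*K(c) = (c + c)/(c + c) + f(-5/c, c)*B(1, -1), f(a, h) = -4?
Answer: -972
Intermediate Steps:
B(I, t) = I + 2*t (B(I, t) = (I + t) + t = I + 2*t)
K(c) = 2 (K(c) = 9/2 - ((c + c)/(c + c) - 4*(1 + 2*(-1)))/2 = 9/2 - ((2*c)/((2*c)) - 4*(1 - 2))/2 = 9/2 - ((2*c)*(1/(2*c)) - 4*(-1))/2 = 9/2 - (1 + 4)/2 = 9/2 - ½*5 = 9/2 - 5/2 = 2)
K(-14)*(-458 + (-72 + 44)) = 2*(-458 + (-72 + 44)) = 2*(-458 - 28) = 2*(-486) = -972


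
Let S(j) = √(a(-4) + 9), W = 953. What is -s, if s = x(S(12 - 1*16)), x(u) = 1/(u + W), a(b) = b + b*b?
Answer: -953/908188 + √21/908188 ≈ -0.0010443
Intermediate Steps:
a(b) = b + b²
S(j) = √21 (S(j) = √(-4*(1 - 4) + 9) = √(-4*(-3) + 9) = √(12 + 9) = √21)
x(u) = 1/(953 + u) (x(u) = 1/(u + 953) = 1/(953 + u))
s = 1/(953 + √21) ≈ 0.0010443
-s = -(953/908188 - √21/908188) = -953/908188 + √21/908188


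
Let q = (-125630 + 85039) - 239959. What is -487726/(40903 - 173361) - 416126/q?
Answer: 47987686752/9290272975 ≈ 5.1654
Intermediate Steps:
q = -280550 (q = -40591 - 239959 = -280550)
-487726/(40903 - 173361) - 416126/q = -487726/(40903 - 173361) - 416126/(-280550) = -487726/(-132458) - 416126*(-1/280550) = -487726*(-1/132458) + 208063/140275 = 243863/66229 + 208063/140275 = 47987686752/9290272975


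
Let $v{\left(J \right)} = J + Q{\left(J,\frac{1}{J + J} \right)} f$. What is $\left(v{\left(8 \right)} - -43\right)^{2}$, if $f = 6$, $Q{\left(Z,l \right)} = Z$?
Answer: $9801$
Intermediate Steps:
$v{\left(J \right)} = 7 J$ ($v{\left(J \right)} = J + J 6 = J + 6 J = 7 J$)
$\left(v{\left(8 \right)} - -43\right)^{2} = \left(7 \cdot 8 - -43\right)^{2} = \left(56 + \left(-7 + 50\right)\right)^{2} = \left(56 + 43\right)^{2} = 99^{2} = 9801$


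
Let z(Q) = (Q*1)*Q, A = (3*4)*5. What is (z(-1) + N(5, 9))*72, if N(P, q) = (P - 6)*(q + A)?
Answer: -4896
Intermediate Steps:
A = 60 (A = 12*5 = 60)
z(Q) = Q**2 (z(Q) = Q*Q = Q**2)
N(P, q) = (-6 + P)*(60 + q) (N(P, q) = (P - 6)*(q + 60) = (-6 + P)*(60 + q))
(z(-1) + N(5, 9))*72 = ((-1)**2 + (-360 - 6*9 + 60*5 + 5*9))*72 = (1 + (-360 - 54 + 300 + 45))*72 = (1 - 69)*72 = -68*72 = -4896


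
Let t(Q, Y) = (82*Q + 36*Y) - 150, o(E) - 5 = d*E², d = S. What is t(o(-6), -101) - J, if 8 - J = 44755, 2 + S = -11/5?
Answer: 144863/5 ≈ 28973.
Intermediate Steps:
S = -21/5 (S = -2 - 11/5 = -21/5 ≈ -4.2000)
d = -21/5 ≈ -4.2000
J = -44747 (J = 8 - 1*44755 = 8 - 44755 = -44747)
o(E) = 5 - 21*E²/5
t(Q, Y) = -150 + 36*Y + 82*Q (t(Q, Y) = (36*Y + 82*Q) - 150 = -150 + 36*Y + 82*Q)
t(o(-6), -101) - J = (-150 + 36*(-101) + 82*(5 - 21/5*(-6)²)) - 1*(-44747) = (-150 - 3636 + 82*(5 - 21/5*36)) + 44747 = (-150 - 3636 + 82*(5 - 756/5)) + 44747 = (-150 - 3636 + 82*(-731/5)) + 44747 = (-150 - 3636 - 59942/5) + 44747 = -78872/5 + 44747 = 144863/5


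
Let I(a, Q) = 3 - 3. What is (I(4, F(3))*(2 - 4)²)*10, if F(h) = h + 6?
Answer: 0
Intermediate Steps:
F(h) = 6 + h
I(a, Q) = 0
(I(4, F(3))*(2 - 4)²)*10 = (0*(2 - 4)²)*10 = (0*(-2)²)*10 = (0*4)*10 = 0*10 = 0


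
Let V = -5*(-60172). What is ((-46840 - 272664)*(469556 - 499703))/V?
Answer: 2408021772/75215 ≈ 32015.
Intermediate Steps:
V = 300860
((-46840 - 272664)*(469556 - 499703))/V = ((-46840 - 272664)*(469556 - 499703))/300860 = -319504*(-30147)*(1/300860) = 9632087088*(1/300860) = 2408021772/75215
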